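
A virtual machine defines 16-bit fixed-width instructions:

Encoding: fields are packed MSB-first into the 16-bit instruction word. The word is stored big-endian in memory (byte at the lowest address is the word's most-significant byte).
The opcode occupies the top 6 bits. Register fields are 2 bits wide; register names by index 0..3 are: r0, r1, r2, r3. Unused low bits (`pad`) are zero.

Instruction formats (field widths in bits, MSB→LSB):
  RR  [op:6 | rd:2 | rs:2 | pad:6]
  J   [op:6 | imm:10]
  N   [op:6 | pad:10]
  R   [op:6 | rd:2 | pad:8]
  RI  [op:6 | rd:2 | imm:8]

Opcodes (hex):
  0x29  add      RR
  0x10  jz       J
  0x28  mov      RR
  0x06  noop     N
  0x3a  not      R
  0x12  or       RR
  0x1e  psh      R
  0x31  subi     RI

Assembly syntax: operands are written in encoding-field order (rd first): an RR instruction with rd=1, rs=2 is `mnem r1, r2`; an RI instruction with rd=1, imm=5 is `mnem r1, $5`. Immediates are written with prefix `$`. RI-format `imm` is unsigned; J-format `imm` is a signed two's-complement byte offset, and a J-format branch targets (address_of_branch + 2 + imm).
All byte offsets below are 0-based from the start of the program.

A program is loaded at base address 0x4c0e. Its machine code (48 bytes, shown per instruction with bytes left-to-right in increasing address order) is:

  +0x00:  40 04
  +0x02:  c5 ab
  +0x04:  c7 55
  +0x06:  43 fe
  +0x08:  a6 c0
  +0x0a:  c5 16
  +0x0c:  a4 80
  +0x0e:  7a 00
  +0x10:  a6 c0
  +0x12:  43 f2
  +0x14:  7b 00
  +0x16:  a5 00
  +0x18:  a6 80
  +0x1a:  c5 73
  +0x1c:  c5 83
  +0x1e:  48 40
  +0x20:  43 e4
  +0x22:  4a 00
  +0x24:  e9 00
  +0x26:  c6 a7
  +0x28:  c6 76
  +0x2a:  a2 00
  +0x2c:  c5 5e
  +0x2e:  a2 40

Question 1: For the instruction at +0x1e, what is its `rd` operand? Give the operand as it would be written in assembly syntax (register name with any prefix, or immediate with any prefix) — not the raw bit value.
+0x1e: 48 40 ⇒ word 0x4840 (big)
  top 6b → 0x12 → or [RR]
  rd: (w>>8)&0x3=0x0 → r0
  rs: (w>>6)&0x3=0x1 → r1

r0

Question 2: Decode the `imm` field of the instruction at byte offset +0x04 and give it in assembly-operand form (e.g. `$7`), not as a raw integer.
$85

off 0x04: read c7 55 as big → 0xc755
  op=0xc755>>10=0x31 ⇒ subi (RI)
  [9:8] rd=3 = r3
  [7:0] imm=85 = $85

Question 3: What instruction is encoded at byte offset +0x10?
add r2, r3

off 0x10: read a6 c0 as big → 0xa6c0
  opcode bits[15:10]=0x29: add/RR
  [9:8] rd=2 = r2
  [7:6] rs=3 = r3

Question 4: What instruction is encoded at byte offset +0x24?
not r1

@+24  big-endian(e9 00) = 0xe900
  op=0xe900>>10=0x3a ⇒ not (R)
  rd@[9:8]=0x1 ⇒ r1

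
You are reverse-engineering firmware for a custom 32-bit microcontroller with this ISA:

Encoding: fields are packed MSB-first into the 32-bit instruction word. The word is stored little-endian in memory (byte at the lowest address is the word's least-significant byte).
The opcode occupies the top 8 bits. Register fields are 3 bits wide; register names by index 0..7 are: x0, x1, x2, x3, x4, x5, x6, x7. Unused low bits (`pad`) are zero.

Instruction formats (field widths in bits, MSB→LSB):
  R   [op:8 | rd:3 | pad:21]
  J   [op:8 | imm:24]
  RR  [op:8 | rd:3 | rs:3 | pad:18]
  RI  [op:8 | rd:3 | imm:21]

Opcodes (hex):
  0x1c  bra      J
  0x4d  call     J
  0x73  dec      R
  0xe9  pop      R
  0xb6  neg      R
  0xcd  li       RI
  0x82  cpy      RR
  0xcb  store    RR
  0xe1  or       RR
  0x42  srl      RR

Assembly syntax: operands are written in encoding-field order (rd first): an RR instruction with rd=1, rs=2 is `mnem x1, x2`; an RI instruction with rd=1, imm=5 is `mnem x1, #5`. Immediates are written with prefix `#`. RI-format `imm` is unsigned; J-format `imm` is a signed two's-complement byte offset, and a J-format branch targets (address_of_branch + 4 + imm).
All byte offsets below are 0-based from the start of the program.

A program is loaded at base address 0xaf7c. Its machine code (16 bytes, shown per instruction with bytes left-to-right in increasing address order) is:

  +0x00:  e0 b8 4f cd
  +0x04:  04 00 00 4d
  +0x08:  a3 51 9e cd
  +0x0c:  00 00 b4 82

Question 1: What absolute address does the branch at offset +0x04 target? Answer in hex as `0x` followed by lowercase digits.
0xaf88

+0x04: 04 00 00 4d ⇒ word 0x4d000004 (little)
  opcode bits[31:24]=0x4d: call/J
  [23:0] imm=4 = #4
  target = base 0xaf7c + off 0x04 + 4 + imm 4 = 0xaf88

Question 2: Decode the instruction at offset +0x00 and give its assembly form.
[00] e0 b8 4f cd → 0xcd4fb8e0
  op=0xcd4fb8e0>>24=0xcd ⇒ li (RI)
  rd@[23:21]=0x2 ⇒ x2
  imm@[20:0]=0xfb8e0 ⇒ #1030368

li x2, #1030368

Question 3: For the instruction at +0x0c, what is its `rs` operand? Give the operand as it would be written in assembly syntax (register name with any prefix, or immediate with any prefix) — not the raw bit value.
@+0c  little-endian(00 00 b4 82) = 0x82b40000
  opcode bits[31:24]=0x82: cpy/RR
  rd@[23:21]=0x5 ⇒ x5
  rs@[20:18]=0x5 ⇒ x5

x5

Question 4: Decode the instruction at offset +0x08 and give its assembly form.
[08] a3 51 9e cd → 0xcd9e51a3
  top 8b → 0xcd → li [RI]
  [23:21] rd=4 = x4
  [20:0] imm=1986979 = #1986979

li x4, #1986979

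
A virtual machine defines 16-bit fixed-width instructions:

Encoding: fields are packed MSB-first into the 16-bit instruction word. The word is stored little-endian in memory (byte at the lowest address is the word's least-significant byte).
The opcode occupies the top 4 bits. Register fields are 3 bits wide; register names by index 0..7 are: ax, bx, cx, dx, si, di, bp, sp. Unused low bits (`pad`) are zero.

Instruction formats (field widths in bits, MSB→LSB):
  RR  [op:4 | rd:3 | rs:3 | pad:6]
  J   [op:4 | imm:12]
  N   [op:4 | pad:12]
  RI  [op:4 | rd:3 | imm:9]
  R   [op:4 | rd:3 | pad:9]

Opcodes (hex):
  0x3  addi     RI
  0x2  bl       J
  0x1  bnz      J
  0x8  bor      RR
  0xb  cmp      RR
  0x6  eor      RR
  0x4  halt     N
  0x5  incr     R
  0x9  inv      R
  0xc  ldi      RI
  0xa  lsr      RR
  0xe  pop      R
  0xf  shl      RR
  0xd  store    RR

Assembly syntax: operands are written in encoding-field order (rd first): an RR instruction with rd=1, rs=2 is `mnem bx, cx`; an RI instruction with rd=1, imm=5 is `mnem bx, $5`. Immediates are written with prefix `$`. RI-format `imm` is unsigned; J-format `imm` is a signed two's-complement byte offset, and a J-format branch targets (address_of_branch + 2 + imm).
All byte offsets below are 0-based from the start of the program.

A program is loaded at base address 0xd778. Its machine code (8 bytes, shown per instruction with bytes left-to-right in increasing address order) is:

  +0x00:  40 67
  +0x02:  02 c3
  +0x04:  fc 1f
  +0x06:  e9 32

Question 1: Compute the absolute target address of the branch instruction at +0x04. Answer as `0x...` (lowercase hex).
0xd77a

@+04  little-endian(fc 1f) = 0x1ffc
  opcode bits[15:12]=0x1: bnz/J
  [11:0] imm=4092 (s12→-4) = $-4
  target = base 0xd778 + off 0x04 + 2 + imm -4 = 0xd77a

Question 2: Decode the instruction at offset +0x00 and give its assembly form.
eor dx, di

[00] 40 67 → 0x6740
  op=0x6740>>12=0x6 ⇒ eor (RR)
  [11:9] rd=3 = dx
  [8:6] rs=5 = di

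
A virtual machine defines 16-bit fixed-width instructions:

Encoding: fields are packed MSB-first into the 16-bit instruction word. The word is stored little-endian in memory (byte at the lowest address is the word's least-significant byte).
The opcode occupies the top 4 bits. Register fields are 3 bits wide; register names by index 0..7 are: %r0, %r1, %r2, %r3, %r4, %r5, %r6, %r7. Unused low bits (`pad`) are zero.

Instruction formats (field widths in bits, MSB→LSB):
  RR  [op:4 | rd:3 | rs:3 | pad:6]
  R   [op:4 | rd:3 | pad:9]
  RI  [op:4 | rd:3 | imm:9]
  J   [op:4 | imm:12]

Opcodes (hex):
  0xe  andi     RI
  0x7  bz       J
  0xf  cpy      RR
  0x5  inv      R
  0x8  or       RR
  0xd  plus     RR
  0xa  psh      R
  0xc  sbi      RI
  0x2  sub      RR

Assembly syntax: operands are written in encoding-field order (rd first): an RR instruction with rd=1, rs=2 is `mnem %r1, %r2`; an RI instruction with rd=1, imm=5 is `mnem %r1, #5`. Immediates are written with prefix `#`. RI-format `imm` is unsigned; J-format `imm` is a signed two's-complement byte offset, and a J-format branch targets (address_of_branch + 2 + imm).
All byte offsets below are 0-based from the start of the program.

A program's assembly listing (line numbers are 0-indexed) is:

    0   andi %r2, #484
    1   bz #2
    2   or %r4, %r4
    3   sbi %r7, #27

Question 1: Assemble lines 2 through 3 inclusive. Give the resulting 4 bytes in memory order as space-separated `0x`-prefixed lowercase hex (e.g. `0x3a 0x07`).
L2: or op=0x8:4|rd=4:3|rs=4:3|pad=0:6 ⇒ 0x8900 ⇒ little 00 89
L3: sbi op=0xc:4|rd=7:3|imm=27:9 ⇒ 0xce1b ⇒ little 1b ce

0x00 0x89 0x1b 0xce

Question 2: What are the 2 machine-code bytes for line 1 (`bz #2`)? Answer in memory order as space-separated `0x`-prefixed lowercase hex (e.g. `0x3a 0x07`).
0x02 0x70

1. bz fields op=0x7:4|imm=2:12 → word 7002h → 02 70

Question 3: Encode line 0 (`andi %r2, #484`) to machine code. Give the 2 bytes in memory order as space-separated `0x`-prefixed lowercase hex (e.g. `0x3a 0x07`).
line 0 (andi): pack op=0xe:4|rd=2:3|imm=484:9 = 0xe5e4; little→ e4 e5

0xe4 0xe5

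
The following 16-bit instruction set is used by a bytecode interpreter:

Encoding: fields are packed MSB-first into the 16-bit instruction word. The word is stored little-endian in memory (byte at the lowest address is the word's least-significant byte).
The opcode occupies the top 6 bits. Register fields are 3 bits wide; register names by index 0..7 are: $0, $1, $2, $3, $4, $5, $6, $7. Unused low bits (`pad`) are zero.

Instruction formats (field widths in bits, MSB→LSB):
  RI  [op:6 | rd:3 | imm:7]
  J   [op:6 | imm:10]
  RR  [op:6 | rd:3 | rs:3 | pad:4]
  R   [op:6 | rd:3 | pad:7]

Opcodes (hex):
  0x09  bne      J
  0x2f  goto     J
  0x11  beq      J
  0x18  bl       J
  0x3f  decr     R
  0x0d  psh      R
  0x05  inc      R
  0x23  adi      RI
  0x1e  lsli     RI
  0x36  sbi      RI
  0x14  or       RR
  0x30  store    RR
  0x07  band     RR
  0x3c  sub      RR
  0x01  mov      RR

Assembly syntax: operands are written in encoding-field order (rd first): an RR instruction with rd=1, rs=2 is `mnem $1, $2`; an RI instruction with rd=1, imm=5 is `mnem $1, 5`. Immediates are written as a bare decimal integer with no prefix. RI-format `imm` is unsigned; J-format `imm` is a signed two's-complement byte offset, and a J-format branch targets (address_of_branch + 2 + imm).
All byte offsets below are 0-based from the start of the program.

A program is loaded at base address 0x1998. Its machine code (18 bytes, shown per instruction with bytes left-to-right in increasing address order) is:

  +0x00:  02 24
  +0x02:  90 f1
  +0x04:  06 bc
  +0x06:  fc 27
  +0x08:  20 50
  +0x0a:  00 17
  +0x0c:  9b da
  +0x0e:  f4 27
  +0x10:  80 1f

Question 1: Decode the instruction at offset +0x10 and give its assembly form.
[10] 80 1f → 0x1f80
  top 6b → 0x7 → band [RR]
  rd: (w>>7)&0x7=0x7 → $7
  rs: (w>>4)&0x7=0x0 → $0

band $7, $0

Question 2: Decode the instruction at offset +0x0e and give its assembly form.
bne -12

+0x0e: f4 27 ⇒ word 0x27f4 (little)
  op=0x27f4>>10=0x9 ⇒ bne (J)
  imm: (w>>0)&0x3ff=0x3f4 (s10→-12) → -12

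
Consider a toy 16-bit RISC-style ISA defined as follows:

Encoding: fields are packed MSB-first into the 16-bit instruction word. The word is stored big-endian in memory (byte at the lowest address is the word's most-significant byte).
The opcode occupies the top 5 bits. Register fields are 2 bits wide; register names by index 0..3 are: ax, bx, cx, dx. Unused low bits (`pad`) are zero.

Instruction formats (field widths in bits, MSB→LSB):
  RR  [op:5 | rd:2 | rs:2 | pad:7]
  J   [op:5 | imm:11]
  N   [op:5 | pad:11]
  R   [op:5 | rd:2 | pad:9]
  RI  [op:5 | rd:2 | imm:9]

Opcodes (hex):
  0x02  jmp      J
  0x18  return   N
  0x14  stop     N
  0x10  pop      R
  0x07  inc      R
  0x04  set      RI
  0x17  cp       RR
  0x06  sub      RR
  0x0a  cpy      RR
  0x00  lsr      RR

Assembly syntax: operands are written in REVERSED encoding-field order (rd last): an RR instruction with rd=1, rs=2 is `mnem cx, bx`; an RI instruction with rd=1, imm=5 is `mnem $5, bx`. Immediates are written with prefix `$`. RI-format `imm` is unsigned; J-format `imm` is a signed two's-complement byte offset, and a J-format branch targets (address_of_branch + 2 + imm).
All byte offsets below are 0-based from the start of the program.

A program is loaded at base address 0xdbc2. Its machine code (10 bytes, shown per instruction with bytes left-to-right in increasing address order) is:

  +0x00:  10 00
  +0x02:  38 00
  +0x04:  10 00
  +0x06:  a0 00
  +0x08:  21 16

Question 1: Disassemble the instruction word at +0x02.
inc ax

[02] 38 00 → 0x3800
  top 5b → 0x7 → inc [R]
  [10:9] rd=0 = ax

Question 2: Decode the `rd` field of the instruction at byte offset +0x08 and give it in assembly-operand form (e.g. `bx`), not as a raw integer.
ax

+0x08: 21 16 ⇒ word 0x2116 (big)
  top 5b → 0x4 → set [RI]
  [10:9] rd=0 = ax
  [8:0] imm=278 = $278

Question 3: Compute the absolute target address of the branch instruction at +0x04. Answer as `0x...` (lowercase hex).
[04] 10 00 → 0x1000
  opcode bits[15:11]=0x2: jmp/J
  imm: (w>>0)&0x7ff=0x0 → $0
  target = base 0xdbc2 + off 0x04 + 2 + imm 0 = 0xdbc8

0xdbc8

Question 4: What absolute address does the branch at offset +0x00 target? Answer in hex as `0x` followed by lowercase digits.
off 0x00: read 10 00 as big → 0x1000
  opcode bits[15:11]=0x2: jmp/J
  imm: (w>>0)&0x7ff=0x0 → $0
  target = base 0xdbc2 + off 0x00 + 2 + imm 0 = 0xdbc4

0xdbc4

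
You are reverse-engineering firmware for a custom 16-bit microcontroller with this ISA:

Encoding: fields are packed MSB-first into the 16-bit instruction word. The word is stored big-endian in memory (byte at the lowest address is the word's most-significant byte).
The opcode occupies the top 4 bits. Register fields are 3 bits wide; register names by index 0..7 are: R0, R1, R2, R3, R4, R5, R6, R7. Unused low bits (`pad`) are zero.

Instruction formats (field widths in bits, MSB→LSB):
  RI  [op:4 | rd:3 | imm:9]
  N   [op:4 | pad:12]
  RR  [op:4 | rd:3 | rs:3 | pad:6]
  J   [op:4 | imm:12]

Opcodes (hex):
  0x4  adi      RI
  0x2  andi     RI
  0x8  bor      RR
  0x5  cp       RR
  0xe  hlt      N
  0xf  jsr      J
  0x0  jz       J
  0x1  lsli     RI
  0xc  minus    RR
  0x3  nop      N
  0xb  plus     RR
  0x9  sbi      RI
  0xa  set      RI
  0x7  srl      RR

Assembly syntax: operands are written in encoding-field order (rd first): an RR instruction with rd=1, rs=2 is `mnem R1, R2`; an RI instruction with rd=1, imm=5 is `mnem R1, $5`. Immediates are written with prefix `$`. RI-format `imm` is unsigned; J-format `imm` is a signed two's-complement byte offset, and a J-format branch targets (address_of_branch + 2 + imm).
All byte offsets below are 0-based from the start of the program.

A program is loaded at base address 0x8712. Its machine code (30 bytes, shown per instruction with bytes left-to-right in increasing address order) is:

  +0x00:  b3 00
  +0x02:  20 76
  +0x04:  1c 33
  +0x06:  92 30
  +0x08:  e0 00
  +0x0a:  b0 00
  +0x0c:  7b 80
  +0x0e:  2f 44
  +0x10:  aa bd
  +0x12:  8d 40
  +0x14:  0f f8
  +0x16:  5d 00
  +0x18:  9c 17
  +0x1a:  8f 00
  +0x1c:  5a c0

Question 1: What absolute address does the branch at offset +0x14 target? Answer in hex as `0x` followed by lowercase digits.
0x8720

[14] 0f f8 → 0x0ff8
  opcode bits[15:12]=0x0: jz/J
  imm: (w>>0)&0xfff=0xff8 (s12→-8) → $-8
  target = base 0x8712 + off 0x14 + 2 + imm -8 = 0x8720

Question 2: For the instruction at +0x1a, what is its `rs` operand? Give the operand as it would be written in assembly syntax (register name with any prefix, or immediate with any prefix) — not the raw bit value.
R4

+0x1a: 8f 00 ⇒ word 0x8f00 (big)
  op=0x8f00>>12=0x8 ⇒ bor (RR)
  rd: (w>>9)&0x7=0x7 → R7
  rs: (w>>6)&0x7=0x4 → R4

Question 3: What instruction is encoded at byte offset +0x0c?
@+0c  big-endian(7b 80) = 0x7b80
  op=0x7b80>>12=0x7 ⇒ srl (RR)
  [11:9] rd=5 = R5
  [8:6] rs=6 = R6

srl R5, R6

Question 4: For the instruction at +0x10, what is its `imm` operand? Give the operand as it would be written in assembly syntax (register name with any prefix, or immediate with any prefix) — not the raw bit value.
$189

[10] aa bd → 0xaabd
  opcode bits[15:12]=0xa: set/RI
  [11:9] rd=5 = R5
  [8:0] imm=189 = $189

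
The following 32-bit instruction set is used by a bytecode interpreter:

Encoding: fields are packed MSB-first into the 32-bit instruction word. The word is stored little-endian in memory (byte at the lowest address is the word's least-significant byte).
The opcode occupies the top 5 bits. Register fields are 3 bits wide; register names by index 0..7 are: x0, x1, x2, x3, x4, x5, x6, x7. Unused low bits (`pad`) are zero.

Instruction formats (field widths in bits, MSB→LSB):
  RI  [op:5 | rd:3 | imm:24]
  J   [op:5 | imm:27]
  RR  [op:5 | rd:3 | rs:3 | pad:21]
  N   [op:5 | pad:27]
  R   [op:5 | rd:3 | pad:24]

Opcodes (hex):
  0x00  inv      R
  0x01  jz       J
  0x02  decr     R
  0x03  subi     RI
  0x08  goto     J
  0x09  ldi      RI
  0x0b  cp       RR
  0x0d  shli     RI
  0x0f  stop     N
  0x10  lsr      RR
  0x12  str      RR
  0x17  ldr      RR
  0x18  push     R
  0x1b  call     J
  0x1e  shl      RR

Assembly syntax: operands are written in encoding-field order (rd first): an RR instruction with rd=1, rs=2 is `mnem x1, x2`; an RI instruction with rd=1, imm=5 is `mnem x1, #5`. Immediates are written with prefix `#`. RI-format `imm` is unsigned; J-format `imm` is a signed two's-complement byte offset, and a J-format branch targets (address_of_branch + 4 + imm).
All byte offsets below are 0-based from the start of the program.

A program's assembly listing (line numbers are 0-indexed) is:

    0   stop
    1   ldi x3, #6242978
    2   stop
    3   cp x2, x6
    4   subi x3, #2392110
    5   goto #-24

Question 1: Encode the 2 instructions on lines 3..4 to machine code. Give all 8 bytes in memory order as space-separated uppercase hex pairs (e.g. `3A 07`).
L3: cp op=0xb:5|rd=2:3|rs=6:3|pad=0:21 ⇒ 0x5ac00000 ⇒ little 00 00 c0 5a
L4: subi op=0x3:5|rd=3:3|imm=2392110:24 ⇒ 0x1b24802e ⇒ little 2e 80 24 1b

00 00 C0 5A 2E 80 24 1B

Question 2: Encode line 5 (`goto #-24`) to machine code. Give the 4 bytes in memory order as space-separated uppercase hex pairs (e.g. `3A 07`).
E8 FF FF 47

5. goto fields op=0x8:5|imm=-24:27 → word 47ffffe8h → e8 ff ff 47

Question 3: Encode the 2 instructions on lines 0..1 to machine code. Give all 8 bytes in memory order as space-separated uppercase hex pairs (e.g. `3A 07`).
L0: stop op=0xf:5|pad=0:27 ⇒ 0x78000000 ⇒ little 00 00 00 78
L1: ldi op=0x9:5|rd=3:3|imm=6242978:24 ⇒ 0x4b5f42a2 ⇒ little a2 42 5f 4b

00 00 00 78 A2 42 5F 4B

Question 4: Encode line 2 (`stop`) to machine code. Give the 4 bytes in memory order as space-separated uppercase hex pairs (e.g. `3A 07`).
L2: stop op=0xf:5|pad=0:27 ⇒ 0x78000000 ⇒ little 00 00 00 78

00 00 00 78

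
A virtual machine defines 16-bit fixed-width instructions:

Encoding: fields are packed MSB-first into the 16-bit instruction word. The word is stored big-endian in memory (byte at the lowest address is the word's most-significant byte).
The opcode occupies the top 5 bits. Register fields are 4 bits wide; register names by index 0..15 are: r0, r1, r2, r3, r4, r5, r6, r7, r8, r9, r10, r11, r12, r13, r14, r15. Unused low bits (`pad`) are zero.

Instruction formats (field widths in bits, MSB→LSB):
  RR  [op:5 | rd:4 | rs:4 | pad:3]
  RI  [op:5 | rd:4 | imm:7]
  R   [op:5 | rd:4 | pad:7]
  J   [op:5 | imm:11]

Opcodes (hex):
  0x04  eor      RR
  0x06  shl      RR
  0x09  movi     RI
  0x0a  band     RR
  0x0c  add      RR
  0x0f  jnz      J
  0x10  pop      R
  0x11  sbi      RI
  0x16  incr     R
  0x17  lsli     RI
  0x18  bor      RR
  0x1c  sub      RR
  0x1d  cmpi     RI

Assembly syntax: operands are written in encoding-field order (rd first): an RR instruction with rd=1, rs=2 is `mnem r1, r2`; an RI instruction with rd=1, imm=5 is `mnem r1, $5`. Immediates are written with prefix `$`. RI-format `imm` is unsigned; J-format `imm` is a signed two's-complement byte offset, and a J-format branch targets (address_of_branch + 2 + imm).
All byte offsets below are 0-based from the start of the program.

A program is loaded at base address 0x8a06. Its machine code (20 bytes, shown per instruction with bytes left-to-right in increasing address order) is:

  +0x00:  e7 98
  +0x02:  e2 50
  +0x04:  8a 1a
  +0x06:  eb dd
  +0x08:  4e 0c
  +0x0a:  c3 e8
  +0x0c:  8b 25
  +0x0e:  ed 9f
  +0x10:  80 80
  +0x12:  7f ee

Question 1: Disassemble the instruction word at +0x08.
@+08  big-endian(4e 0c) = 0x4e0c
  opcode bits[15:11]=0x9: movi/RI
  [10:7] rd=12 = r12
  [6:0] imm=12 = $12

movi r12, $12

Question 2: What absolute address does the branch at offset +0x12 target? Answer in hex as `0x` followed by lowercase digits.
0x8a08

off 0x12: read 7f ee as big → 0x7fee
  top 5b → 0xf → jnz [J]
  imm: (w>>0)&0x7ff=0x7ee (s11→-18) → $-18
  target = base 0x8a06 + off 0x12 + 2 + imm -18 = 0x8a08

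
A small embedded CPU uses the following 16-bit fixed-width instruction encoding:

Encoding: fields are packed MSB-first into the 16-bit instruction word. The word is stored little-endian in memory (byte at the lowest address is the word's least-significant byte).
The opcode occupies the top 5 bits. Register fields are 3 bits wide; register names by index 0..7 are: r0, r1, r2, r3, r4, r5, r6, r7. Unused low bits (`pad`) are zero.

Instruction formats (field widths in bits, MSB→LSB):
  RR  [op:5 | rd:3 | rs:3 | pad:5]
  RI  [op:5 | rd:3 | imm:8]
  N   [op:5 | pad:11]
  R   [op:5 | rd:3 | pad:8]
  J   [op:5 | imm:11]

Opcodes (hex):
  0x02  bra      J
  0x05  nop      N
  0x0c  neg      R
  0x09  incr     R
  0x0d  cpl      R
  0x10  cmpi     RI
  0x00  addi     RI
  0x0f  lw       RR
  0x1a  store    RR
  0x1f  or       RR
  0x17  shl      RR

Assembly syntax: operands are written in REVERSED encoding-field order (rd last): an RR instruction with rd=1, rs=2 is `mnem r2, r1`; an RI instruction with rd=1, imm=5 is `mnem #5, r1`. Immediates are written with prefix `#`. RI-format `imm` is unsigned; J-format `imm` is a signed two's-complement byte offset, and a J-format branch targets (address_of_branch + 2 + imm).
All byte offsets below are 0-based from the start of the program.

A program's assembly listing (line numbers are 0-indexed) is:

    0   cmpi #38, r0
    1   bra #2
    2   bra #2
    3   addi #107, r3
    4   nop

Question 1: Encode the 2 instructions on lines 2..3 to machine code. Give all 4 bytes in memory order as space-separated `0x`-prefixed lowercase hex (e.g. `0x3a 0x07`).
0x02 0x10 0x6b 0x03

2. bra fields op=0x2:5|imm=2:11 → word 1002h → 02 10
3. addi fields op=0x0:5|rd=3:3|imm=107:8 → word 036bh → 6b 03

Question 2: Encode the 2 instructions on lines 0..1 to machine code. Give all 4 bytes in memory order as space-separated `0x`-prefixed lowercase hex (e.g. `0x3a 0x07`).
0. cmpi fields op=0x10:5|rd=0:3|imm=38:8 → word 8026h → 26 80
1. bra fields op=0x2:5|imm=2:11 → word 1002h → 02 10

0x26 0x80 0x02 0x10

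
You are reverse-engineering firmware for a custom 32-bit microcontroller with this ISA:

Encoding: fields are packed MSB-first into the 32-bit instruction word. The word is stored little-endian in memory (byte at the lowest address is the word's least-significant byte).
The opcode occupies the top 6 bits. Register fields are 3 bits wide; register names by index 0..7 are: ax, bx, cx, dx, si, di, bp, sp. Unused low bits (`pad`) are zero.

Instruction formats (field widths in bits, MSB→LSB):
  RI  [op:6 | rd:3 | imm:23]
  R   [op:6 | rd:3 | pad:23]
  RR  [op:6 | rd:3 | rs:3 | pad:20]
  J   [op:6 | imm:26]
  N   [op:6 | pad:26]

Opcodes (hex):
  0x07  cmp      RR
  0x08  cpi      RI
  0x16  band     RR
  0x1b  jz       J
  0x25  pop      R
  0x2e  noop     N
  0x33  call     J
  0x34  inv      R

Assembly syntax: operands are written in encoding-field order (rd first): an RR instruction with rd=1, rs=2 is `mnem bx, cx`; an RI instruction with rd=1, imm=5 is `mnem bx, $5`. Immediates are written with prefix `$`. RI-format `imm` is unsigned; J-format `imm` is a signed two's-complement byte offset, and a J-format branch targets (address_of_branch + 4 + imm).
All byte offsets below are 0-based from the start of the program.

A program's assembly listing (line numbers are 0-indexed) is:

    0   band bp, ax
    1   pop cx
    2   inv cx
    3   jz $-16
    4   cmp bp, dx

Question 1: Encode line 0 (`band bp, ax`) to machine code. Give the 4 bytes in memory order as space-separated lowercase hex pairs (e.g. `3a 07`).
L0: band op=0x16:6|rd=6:3|rs=0:3|pad=0:20 ⇒ 0x5b000000 ⇒ little 00 00 00 5b

00 00 00 5b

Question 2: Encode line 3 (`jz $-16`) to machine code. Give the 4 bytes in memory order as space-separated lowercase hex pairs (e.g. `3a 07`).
f0 ff ff 6f

L3: jz op=0x1b:6|imm=-16:26 ⇒ 0x6ffffff0 ⇒ little f0 ff ff 6f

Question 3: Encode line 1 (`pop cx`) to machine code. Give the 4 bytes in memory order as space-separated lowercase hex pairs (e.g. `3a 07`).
1. pop fields op=0x25:6|rd=2:3|pad=0:23 → word 95000000h → 00 00 00 95

00 00 00 95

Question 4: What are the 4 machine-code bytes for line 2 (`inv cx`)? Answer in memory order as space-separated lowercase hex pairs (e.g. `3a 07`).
00 00 00 d1

line 2 (inv): pack op=0x34:6|rd=2:3|pad=0:23 = 0xd1000000; little→ 00 00 00 d1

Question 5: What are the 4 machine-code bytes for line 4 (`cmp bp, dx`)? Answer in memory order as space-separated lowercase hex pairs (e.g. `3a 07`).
line 4 (cmp): pack op=0x7:6|rd=6:3|rs=3:3|pad=0:20 = 0x1f300000; little→ 00 00 30 1f

00 00 30 1f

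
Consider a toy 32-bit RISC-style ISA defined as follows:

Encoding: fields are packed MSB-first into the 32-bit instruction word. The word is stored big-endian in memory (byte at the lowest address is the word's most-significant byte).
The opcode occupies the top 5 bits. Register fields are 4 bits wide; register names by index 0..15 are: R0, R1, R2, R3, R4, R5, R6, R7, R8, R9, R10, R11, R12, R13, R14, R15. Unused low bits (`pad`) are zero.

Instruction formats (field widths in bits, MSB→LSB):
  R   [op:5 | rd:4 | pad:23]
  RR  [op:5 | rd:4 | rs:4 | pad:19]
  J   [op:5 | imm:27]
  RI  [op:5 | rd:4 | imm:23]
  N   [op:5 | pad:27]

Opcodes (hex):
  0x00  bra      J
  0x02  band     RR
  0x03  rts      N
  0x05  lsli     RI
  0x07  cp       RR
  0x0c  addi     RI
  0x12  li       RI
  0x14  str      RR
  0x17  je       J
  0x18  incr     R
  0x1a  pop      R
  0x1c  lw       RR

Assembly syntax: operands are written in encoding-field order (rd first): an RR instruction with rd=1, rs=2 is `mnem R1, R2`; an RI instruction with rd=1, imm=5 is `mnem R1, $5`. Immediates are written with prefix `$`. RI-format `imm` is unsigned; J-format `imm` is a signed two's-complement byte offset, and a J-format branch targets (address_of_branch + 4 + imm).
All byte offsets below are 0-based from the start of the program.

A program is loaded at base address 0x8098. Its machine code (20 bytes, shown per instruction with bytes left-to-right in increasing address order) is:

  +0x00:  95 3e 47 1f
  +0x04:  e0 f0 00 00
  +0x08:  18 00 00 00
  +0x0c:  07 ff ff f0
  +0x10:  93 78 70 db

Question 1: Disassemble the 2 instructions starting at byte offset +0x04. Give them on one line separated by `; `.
[04] e0 f0 00 00 → 0xe0f00000
  op=0xe0f00000>>27=0x1c ⇒ lw (RR)
  [26:23] rd=1 = R1
  [22:19] rs=14 = R14
[08] 18 00 00 00 → 0x18000000
  op=0x18000000>>27=0x3 ⇒ rts (N)

lw R1, R14; rts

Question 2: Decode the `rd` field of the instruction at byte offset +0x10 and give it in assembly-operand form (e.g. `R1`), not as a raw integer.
[10] 93 78 70 db → 0x937870db
  top 5b → 0x12 → li [RI]
  rd@[26:23]=0x6 ⇒ R6
  imm@[22:0]=0x7870db ⇒ $7893211

R6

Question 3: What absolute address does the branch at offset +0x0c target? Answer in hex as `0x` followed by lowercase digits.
0x8098

@+0c  big-endian(07 ff ff f0) = 0x07fffff0
  opcode bits[31:27]=0x0: bra/J
  [26:0] imm=134217712 (s27→-16) = $-16
  target = base 0x8098 + off 0x0c + 4 + imm -16 = 0x8098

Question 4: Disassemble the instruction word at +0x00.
li R10, $4081439

@+00  big-endian(95 3e 47 1f) = 0x953e471f
  opcode bits[31:27]=0x12: li/RI
  rd: (w>>23)&0xf=0xa → R10
  imm: (w>>0)&0x7fffff=0x3e471f → $4081439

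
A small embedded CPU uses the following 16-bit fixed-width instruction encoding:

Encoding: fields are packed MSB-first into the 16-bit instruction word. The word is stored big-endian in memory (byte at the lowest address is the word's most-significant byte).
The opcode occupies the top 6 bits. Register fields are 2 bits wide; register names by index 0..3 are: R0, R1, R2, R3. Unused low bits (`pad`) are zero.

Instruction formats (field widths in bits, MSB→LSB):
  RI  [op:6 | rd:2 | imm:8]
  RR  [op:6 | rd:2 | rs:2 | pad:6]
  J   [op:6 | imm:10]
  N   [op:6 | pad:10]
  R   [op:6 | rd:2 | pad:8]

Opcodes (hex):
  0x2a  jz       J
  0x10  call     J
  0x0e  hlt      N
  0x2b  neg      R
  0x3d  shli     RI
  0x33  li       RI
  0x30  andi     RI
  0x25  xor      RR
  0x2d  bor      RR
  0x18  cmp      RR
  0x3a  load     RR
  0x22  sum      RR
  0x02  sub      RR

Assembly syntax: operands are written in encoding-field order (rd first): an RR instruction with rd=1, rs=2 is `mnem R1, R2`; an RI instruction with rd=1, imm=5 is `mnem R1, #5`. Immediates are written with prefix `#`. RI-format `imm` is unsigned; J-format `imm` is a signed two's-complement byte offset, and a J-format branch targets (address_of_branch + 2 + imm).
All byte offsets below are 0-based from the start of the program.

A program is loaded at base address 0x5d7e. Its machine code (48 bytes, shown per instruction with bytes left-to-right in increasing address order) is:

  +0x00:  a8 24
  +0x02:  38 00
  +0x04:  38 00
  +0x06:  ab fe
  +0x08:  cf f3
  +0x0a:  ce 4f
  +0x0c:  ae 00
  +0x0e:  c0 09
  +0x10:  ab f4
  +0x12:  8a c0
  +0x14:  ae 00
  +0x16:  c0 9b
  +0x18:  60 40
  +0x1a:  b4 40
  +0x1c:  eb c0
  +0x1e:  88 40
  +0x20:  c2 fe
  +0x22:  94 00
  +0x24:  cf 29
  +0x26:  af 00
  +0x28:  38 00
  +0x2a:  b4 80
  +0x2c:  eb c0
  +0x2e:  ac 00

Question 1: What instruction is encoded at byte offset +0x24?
[24] cf 29 → 0xcf29
  op=0xcf29>>10=0x33 ⇒ li (RI)
  rd: (w>>8)&0x3=0x3 → R3
  imm: (w>>0)&0xff=0x29 → #41

li R3, #41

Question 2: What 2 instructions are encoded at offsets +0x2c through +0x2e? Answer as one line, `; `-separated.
load R3, R3; neg R0

+0x2c: eb c0 ⇒ word 0xebc0 (big)
  opcode bits[15:10]=0x3a: load/RR
  rd@[9:8]=0x3 ⇒ R3
  rs@[7:6]=0x3 ⇒ R3
+0x2e: ac 00 ⇒ word 0xac00 (big)
  opcode bits[15:10]=0x2b: neg/R
  rd@[9:8]=0x0 ⇒ R0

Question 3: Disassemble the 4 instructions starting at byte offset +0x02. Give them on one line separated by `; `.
+0x02: 38 00 ⇒ word 0x3800 (big)
  opcode bits[15:10]=0xe: hlt/N
+0x04: 38 00 ⇒ word 0x3800 (big)
  opcode bits[15:10]=0xe: hlt/N
+0x06: ab fe ⇒ word 0xabfe (big)
  opcode bits[15:10]=0x2a: jz/J
  [9:0] imm=1022 (s10→-2) = #-2
+0x08: cf f3 ⇒ word 0xcff3 (big)
  opcode bits[15:10]=0x33: li/RI
  [9:8] rd=3 = R3
  [7:0] imm=243 = #243

hlt; hlt; jz #-2; li R3, #243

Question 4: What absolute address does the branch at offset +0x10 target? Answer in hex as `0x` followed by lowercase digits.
[10] ab f4 → 0xabf4
  top 6b → 0x2a → jz [J]
  [9:0] imm=1012 (s10→-12) = #-12
  target = base 0x5d7e + off 0x10 + 2 + imm -12 = 0x5d84

0x5d84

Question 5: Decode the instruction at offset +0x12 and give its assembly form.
sum R2, R3

off 0x12: read 8a c0 as big → 0x8ac0
  opcode bits[15:10]=0x22: sum/RR
  rd: (w>>8)&0x3=0x2 → R2
  rs: (w>>6)&0x3=0x3 → R3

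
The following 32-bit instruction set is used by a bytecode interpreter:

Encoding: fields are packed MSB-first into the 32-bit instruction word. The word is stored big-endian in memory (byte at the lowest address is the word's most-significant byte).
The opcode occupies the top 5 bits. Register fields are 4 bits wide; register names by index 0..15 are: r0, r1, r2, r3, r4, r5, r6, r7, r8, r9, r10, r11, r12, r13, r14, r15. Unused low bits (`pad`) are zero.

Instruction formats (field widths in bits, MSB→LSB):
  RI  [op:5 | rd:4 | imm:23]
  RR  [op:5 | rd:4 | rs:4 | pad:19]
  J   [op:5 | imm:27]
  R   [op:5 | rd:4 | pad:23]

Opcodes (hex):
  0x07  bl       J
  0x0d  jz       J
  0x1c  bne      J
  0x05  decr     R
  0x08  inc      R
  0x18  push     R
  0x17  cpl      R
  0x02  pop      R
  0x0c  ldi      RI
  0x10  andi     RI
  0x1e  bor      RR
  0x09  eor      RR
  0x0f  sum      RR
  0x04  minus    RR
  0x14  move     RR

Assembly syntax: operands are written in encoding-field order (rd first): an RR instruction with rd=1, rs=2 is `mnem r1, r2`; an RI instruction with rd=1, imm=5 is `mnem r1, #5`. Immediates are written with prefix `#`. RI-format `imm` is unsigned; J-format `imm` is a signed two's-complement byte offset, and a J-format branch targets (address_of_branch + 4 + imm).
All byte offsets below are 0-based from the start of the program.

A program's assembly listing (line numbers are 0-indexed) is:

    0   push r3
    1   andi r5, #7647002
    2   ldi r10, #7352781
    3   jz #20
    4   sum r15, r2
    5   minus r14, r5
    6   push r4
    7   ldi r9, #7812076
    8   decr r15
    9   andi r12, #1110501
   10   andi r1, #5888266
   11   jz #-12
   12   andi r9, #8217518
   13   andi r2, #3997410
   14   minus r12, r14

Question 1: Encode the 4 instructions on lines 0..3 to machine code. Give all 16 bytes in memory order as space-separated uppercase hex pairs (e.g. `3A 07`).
C1 80 00 00 82 F4 AF 1A 65 70 31 CD 68 00 00 14

L0: push op=0x18:5|rd=3:4|pad=0:23 ⇒ 0xc1800000 ⇒ big c1 80 00 00
L1: andi op=0x10:5|rd=5:4|imm=7647002:23 ⇒ 0x82f4af1a ⇒ big 82 f4 af 1a
L2: ldi op=0xc:5|rd=10:4|imm=7352781:23 ⇒ 0x657031cd ⇒ big 65 70 31 cd
L3: jz op=0xd:5|imm=20:27 ⇒ 0x68000014 ⇒ big 68 00 00 14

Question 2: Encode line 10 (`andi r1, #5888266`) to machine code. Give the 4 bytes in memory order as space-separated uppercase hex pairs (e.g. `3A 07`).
80 D9 D9 0A

line 10 (andi): pack op=0x10:5|rd=1:4|imm=5888266:23 = 0x80d9d90a; big→ 80 d9 d9 0a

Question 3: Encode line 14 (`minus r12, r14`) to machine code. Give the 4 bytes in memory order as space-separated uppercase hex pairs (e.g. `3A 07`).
14. minus fields op=0x4:5|rd=12:4|rs=14:4|pad=0:19 → word 26700000h → 26 70 00 00

26 70 00 00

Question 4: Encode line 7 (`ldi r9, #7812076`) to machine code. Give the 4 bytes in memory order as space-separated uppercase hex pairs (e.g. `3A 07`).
64 F7 33 EC

7. ldi fields op=0xc:5|rd=9:4|imm=7812076:23 → word 64f733ech → 64 f7 33 ec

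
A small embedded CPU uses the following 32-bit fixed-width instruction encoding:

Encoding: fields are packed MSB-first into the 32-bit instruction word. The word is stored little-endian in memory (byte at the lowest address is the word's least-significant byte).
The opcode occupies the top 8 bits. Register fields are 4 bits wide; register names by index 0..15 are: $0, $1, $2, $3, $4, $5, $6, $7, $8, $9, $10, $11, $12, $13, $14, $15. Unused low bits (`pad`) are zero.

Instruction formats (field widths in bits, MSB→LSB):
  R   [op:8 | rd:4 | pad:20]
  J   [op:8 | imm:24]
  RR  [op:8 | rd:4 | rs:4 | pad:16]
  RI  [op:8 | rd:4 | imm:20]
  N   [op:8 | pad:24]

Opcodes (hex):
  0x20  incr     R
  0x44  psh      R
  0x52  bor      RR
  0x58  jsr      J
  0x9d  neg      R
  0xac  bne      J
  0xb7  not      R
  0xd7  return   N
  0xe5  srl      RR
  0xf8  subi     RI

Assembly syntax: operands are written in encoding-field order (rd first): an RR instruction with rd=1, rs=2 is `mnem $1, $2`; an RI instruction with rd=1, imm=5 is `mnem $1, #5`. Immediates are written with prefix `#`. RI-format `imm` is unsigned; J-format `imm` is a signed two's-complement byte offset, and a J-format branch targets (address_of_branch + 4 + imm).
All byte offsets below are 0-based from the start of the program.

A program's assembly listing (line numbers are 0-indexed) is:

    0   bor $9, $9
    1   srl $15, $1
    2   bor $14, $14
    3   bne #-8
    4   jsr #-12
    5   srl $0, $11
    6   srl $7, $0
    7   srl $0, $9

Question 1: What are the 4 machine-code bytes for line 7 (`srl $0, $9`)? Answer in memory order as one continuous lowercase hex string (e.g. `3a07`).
line 7 (srl): pack op=0xe5:8|rd=0:4|rs=9:4|pad=0:16 = 0xe5090000; little→ 00 00 09 e5

000009e5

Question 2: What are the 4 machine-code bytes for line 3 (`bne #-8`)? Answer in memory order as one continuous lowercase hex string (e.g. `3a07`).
line 3 (bne): pack op=0xac:8|imm=-8:24 = 0xacfffff8; little→ f8 ff ff ac

f8ffffac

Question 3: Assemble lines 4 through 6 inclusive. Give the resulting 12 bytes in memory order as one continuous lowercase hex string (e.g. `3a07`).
L4: jsr op=0x58:8|imm=-12:24 ⇒ 0x58fffff4 ⇒ little f4 ff ff 58
L5: srl op=0xe5:8|rd=0:4|rs=11:4|pad=0:16 ⇒ 0xe50b0000 ⇒ little 00 00 0b e5
L6: srl op=0xe5:8|rd=7:4|rs=0:4|pad=0:16 ⇒ 0xe5700000 ⇒ little 00 00 70 e5

f4ffff5800000be5000070e5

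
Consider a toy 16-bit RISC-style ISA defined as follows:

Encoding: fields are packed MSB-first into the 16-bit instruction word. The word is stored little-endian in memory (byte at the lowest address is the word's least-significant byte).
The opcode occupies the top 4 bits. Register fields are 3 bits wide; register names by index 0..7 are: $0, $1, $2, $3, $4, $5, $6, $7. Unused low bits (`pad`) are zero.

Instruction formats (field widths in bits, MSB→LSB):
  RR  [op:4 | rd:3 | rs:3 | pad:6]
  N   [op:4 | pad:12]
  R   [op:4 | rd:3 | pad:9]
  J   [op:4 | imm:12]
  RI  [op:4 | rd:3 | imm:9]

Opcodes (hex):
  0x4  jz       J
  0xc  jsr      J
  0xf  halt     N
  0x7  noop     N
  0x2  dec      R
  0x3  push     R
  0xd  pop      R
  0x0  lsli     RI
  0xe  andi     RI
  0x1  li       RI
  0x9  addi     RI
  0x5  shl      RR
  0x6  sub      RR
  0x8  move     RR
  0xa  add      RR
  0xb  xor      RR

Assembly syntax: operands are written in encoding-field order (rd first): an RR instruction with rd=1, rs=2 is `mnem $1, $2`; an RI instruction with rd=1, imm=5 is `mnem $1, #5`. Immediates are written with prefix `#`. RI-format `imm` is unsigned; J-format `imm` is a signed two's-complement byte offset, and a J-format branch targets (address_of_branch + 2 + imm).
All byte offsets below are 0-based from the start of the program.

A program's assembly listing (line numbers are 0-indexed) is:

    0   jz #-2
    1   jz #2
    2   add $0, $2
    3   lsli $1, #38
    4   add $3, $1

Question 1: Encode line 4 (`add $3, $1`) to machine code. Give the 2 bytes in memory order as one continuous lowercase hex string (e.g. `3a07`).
40a6

line 4 (add): pack op=0xa:4|rd=3:3|rs=1:3|pad=0:6 = 0xa640; little→ 40 a6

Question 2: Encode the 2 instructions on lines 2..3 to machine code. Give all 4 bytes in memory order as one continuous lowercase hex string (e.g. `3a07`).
80a02602

line 2 (add): pack op=0xa:4|rd=0:3|rs=2:3|pad=0:6 = 0xa080; little→ 80 a0
line 3 (lsli): pack op=0x0:4|rd=1:3|imm=38:9 = 0x0226; little→ 26 02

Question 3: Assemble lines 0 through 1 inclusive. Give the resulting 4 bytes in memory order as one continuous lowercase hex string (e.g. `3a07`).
fe4f0240

line 0 (jz): pack op=0x4:4|imm=-2:12 = 0x4ffe; little→ fe 4f
line 1 (jz): pack op=0x4:4|imm=2:12 = 0x4002; little→ 02 40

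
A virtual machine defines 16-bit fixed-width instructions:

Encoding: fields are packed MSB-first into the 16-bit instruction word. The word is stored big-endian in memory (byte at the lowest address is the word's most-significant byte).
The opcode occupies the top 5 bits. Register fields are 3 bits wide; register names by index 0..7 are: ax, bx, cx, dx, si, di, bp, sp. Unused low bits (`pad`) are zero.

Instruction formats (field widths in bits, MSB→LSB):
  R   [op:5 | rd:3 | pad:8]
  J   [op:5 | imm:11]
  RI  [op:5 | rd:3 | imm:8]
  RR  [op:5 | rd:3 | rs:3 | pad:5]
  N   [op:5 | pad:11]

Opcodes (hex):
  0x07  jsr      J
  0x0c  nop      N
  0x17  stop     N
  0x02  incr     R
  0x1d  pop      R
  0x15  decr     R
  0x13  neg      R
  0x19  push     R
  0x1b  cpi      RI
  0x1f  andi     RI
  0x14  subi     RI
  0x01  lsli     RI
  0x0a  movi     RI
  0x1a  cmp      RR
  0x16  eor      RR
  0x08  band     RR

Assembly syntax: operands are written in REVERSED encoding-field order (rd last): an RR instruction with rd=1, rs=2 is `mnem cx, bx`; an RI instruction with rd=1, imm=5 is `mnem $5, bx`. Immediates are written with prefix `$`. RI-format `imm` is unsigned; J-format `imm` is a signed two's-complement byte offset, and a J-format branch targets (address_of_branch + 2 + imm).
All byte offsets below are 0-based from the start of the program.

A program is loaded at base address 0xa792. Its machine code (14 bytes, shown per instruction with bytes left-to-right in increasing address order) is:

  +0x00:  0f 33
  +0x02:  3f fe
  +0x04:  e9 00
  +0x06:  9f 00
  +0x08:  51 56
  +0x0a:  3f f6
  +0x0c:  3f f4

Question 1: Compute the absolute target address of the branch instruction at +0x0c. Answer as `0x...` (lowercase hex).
0xa794

+0x0c: 3f f4 ⇒ word 0x3ff4 (big)
  opcode bits[15:11]=0x7: jsr/J
  imm: (w>>0)&0x7ff=0x7f4 (s11→-12) → $-12
  target = base 0xa792 + off 0x0c + 2 + imm -12 = 0xa794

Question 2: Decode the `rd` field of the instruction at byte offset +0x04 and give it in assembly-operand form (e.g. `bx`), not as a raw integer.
bx

+0x04: e9 00 ⇒ word 0xe900 (big)
  top 5b → 0x1d → pop [R]
  rd: (w>>8)&0x7=0x1 → bx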